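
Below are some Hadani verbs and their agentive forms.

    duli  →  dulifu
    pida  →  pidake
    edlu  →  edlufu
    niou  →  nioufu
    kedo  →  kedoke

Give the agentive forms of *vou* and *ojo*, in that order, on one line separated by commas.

The pattern is height harmony: -fu when the last vowel of the stem is a high vowel (*duli*, *edlu*, *niou*); -ke when the last vowel of the stem is a non-high vowel (*pida*, *kedo*).
Since the last vowel of *vou* is /u/ (a high vowel), it takes -fu, giving *voufu*.
The last vowel of *ojo* is /o/, which is a non-high vowel, so the suffix is -ke, giving *ojoke*.

voufu, ojoke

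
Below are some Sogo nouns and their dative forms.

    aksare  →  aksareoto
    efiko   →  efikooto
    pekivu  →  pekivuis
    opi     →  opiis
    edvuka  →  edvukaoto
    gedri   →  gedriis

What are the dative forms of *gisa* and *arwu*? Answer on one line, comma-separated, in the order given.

gisaoto, arwuis

Looking at the last vowel of each stem: -is when the last vowel of the stem is a high vowel (*pekivu*, *opi*, *gedri*); -oto when the last vowel of the stem is a non-high vowel (*aksare*, *efiko*, *edvuka*).
*gisa* — last vowel /a/ (a non-high vowel) → -oto → *gisaoto*.
The last vowel of *arwu* is /u/, which is a high vowel, so the suffix is -is, giving *arwuis*.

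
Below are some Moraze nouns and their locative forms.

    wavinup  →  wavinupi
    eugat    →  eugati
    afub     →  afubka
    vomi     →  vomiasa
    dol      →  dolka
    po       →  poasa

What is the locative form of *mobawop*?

The pattern is voicing of the final sound: -i when the stem ends in a voiceless consonant (*wavinup*, *eugat*); -ka when the stem ends in a voiced consonant (*afub*, *dol*); -asa when the stem ends in a vowel (*vomi*, *po*).
*mobawop* — final sound /p/ (a voiceless consonant) → -i → *mobawopi*.

mobawopi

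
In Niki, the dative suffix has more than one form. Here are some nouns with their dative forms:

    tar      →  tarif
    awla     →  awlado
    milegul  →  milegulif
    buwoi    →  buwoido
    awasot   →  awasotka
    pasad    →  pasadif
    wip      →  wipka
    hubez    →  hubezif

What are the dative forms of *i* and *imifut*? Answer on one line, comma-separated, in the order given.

The pattern is voicing of the final sound: -ka when the stem ends in a voiceless consonant (*awasot*, *wip*); -if when the stem ends in a voiced consonant (*tar*, *milegul*, *pasad*, *hubez*); -do when the stem ends in a vowel (*awla*, *buwoi*).
Since the final sound of *i* is /i/ (a vowel), it takes -do, giving *ido*.
The final sound of *imifut* is /t/, which is a voiceless consonant, so the suffix is -ka, giving *imifutka*.

ido, imifutka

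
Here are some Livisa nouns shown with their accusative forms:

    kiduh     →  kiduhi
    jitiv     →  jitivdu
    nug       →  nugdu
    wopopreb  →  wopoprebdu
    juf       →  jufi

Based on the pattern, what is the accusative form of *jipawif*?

Looking at the final consonant of each stem: -i when the stem ends in a voiceless consonant (*kiduh*, *juf*); -du when the stem ends in a voiced consonant (*jitiv*, *nug*, *wopopreb*).
*jipawif* — final consonant /f/ (voiceless) → -i → *jipawifi*.

jipawifi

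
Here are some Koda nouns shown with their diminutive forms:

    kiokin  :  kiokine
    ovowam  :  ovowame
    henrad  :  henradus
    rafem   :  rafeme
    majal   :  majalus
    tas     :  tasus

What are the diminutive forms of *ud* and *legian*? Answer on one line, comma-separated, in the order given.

The alternation tracks the final consonant of the stem — -e when the stem ends in a nasal (*kiokin*, *ovowam*, *rafem*); -us when the stem ends in a non-nasal consonant (*henrad*, *majal*, *tas*).
*ud*: final consonant = /d/, non-nasal → -us → *udus*.
Since the final consonant of *legian* is /n/ (a nasal), it takes -e, giving *legiane*.

udus, legiane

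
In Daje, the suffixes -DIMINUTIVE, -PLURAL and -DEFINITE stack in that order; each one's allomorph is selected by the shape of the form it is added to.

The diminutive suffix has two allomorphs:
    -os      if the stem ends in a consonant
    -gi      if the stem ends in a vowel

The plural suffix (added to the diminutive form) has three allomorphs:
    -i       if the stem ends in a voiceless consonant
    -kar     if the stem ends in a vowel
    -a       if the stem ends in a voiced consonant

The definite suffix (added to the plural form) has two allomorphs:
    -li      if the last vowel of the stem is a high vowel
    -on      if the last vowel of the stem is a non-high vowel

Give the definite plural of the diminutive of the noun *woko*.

wokogikaron

*woko* — final sound /o/ (a vowel) → -gi → *wokogi*.
The final sound of the diminutive form *wokogi* is /i/, which is a vowel, so the plural suffix is -kar, giving *wokogikar*.
The plural form *wokogikar*: last vowel = /a/, a non-high vowel → -on → *wokogikaron*.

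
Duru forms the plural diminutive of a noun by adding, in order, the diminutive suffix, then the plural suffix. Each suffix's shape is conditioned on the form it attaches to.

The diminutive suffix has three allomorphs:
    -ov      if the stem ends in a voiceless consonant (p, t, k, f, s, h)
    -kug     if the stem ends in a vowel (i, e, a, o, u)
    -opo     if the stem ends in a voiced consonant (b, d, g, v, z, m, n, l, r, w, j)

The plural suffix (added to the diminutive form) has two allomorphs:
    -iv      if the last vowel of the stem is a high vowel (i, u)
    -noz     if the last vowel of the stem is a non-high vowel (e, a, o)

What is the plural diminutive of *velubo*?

velubokugiv

Since the final sound of *velubo* is /o/ (a vowel), it takes -kug, giving *velubokug*.
The diminutive form *velubokug*: last vowel = /u/, a high vowel → -iv → *velubokugiv*.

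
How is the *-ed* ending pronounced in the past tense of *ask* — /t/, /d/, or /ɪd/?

The stem *ask* ends in a voiceless consonant other than /t/.
The -ed suffix is realized as /ɪd/ after /t, d/; as /t/ after other voiceless consonants; and as /d/ after other voiced sounds.
So -ed on *ask* is pronounced /t/.

/t/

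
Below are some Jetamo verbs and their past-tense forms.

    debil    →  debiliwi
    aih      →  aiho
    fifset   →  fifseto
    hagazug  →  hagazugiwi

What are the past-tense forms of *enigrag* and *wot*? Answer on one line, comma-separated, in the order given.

enigragiwi, woto

The alternation tracks the final consonant of the stem — -o when the stem ends in a voiceless consonant (*aih*, *fifset*); -iwi when the stem ends in a voiced consonant (*debil*, *hagazug*).
Since the final consonant of *enigrag* is /g/ (voiced), it takes -iwi, giving *enigragiwi*.
*wot* — final consonant /t/ (voiceless) → -o → *woto*.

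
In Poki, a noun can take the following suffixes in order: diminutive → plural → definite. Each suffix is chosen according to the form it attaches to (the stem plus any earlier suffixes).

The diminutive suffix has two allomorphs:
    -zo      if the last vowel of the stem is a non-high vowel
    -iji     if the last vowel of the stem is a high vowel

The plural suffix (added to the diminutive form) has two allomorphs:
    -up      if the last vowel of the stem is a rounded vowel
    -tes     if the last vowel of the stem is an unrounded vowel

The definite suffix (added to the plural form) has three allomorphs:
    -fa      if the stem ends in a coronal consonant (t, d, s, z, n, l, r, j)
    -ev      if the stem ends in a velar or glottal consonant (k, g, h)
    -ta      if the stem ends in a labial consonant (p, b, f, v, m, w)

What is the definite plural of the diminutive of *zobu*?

The last vowel of *zobu* is /u/, which is a high vowel, so the diminutive suffix is -iji, giving *zobuiji*.
The diminutive form *zobuiji* — last vowel /i/ (an unrounded vowel) → -tes → *zobuijites*.
The plural form *zobuijites* — final consonant /s/ (coronal) → -fa → *zobuijitesfa*.

zobuijitesfa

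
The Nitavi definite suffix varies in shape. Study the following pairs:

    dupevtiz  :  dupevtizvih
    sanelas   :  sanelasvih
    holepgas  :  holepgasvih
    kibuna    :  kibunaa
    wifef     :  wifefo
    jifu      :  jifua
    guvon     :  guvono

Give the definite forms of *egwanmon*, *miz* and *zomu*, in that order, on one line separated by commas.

egwanmono, mizvih, zomua

Looking at the final sound of each stem: -vih when the stem ends in a sibilant (*dupevtiz*, *sanelas*, *holepgas*); -o when the stem ends in a non-sibilant consonant (*wifef*, *guvon*); -a when the stem ends in a vowel (*kibuna*, *jifu*).
*egwanmon*: final sound = /n/, a non-sibilant consonant → -o → *egwanmono*.
*miz*: final sound = /z/, a sibilant → -vih → *mizvih*.
The final sound of *zomu* is /u/, which is a vowel, so the suffix is -a, giving *zomua*.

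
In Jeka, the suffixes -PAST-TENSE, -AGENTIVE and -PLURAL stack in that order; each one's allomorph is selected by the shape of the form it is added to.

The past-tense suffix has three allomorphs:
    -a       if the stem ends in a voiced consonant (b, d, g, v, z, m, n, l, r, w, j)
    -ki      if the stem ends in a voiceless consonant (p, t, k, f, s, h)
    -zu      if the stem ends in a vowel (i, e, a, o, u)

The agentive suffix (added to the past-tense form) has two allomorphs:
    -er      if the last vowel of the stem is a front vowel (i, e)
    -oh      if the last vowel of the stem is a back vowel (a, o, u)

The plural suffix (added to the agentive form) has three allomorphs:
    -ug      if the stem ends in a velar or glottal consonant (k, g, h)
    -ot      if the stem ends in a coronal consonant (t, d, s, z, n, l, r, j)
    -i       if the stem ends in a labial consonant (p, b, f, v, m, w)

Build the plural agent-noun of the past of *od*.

*od*: final sound = /d/, a voiced consonant → -a → *oda*.
The past-tense form *oda*: last vowel = /a/, a back vowel → -oh → *odaoh*.
The agentive form *odaoh*: final consonant = /h/, velar/glottal → -ug → *odaohug*.

odaohug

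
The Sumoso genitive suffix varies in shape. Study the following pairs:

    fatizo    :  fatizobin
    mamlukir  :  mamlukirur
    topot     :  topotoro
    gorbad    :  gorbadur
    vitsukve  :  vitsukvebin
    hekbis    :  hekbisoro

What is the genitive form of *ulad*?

The alternation tracks the final sound of the stem — -oro when the stem ends in a voiceless consonant (*topot*, *hekbis*); -ur when the stem ends in a voiced consonant (*mamlukir*, *gorbad*); -bin when the stem ends in a vowel (*fatizo*, *vitsukve*).
Since the final sound of *ulad* is /d/ (a voiced consonant), it takes -ur, giving *uladur*.

uladur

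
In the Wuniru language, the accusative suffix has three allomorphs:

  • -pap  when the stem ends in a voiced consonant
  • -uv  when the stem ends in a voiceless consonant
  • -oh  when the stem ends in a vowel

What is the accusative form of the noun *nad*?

The final sound of *nad* is /d/, which is a voiced consonant, so the suffix is -pap, giving *nadpap*.

nadpap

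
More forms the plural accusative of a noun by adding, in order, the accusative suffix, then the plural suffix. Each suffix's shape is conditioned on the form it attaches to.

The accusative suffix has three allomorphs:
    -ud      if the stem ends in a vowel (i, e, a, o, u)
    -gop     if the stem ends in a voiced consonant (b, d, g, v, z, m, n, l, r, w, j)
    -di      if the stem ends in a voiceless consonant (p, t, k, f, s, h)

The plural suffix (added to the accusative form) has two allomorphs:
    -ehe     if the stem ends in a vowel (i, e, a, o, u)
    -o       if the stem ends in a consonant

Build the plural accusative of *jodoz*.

jodozgopo

*jodoz*: final sound = /z/, a voiced consonant → -gop → *jodozgop*.
The final sound of the accusative form *jodozgop* is /p/, which is a consonant, so the plural suffix is -o, giving *jodozgopo*.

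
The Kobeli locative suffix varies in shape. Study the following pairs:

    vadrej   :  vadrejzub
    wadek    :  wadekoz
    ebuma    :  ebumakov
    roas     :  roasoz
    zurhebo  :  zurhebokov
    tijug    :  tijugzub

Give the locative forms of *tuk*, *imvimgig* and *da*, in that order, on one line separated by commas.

The suffix is conditioned by the final sound: -oz when the stem ends in a voiceless consonant (*wadek*, *roas*); -zub when the stem ends in a voiced consonant (*vadrej*, *tijug*); -kov when the stem ends in a vowel (*ebuma*, *zurhebo*).
*tuk*: final sound = /k/, a voiceless consonant → -oz → *tukoz*.
*imvimgig* — final sound /g/ (a voiced consonant) → -zub → *imvimgigzub*.
Since the final sound of *da* is /a/ (a vowel), it takes -kov, giving *dakov*.

tukoz, imvimgigzub, dakov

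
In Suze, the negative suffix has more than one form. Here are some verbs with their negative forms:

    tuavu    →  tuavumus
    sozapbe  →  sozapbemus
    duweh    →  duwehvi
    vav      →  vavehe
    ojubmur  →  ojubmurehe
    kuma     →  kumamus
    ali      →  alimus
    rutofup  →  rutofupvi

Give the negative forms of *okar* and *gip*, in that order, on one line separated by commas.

Looking at the final sound of each stem: -vi when the stem ends in a voiceless consonant (*duweh*, *rutofup*); -ehe when the stem ends in a voiced consonant (*vav*, *ojubmur*); -mus when the stem ends in a vowel (*tuavu*, *sozapbe*, *kuma*, *ali*).
Since the final sound of *okar* is /r/ (a voiced consonant), it takes -ehe, giving *okarehe*.
Since the final sound of *gip* is /p/ (a voiceless consonant), it takes -vi, giving *gipvi*.

okarehe, gipvi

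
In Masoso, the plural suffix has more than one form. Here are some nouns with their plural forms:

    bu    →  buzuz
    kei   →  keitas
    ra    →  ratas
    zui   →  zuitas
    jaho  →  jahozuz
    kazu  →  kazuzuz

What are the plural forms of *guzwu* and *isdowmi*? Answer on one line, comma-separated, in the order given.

guzwuzuz, isdowmitas

The suffix is conditioned by the last vowel: -zuz when the last vowel of the stem is a rounded vowel (*bu*, *jaho*, *kazu*); -tas when the last vowel of the stem is an unrounded vowel (*kei*, *ra*, *zui*).
Since the last vowel of *guzwu* is /u/ (a rounded vowel), it takes -zuz, giving *guzwuzuz*.
*isdowmi* — last vowel /i/ (an unrounded vowel) → -tas → *isdowmitas*.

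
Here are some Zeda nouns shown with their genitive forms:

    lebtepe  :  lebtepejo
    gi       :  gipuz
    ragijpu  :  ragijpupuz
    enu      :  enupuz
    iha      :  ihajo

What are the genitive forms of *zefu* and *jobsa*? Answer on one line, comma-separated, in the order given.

The pattern is height harmony: -puz when the last vowel of the stem is a high vowel (*gi*, *ragijpu*, *enu*); -jo when the last vowel of the stem is a non-high vowel (*lebtepe*, *iha*).
*zefu*: last vowel = /u/, a high vowel → -puz → *zefupuz*.
The last vowel of *jobsa* is /a/, which is a non-high vowel, so the suffix is -jo, giving *jobsajo*.

zefupuz, jobsajo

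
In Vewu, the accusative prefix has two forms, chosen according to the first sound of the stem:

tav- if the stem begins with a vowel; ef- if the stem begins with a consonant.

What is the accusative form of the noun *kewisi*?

efkewisi

*kewisi* — first sound /k/ (a consonant) → ef- → *efkewisi*.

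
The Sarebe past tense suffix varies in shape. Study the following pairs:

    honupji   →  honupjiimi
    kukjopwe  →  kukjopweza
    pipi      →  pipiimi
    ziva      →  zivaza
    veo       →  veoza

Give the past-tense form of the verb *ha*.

haza

Looking at the last vowel of each stem: -imi when the last vowel of the stem is a high vowel (*honupji*, *pipi*); -za when the last vowel of the stem is a non-high vowel (*kukjopwe*, *ziva*, *veo*).
The last vowel of *ha* is /a/, which is a non-high vowel, so the suffix is -za, giving *haza*.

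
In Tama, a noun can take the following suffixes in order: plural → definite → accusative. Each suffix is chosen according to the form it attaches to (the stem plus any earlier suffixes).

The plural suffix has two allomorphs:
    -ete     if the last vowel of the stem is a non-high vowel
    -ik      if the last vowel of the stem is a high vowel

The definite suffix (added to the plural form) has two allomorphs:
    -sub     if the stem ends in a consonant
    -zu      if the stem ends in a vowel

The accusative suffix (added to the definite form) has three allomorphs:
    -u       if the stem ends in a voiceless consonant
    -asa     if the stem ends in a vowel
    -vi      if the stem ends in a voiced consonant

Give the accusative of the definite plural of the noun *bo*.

The last vowel of *bo* is /o/, which is a non-high vowel, so the plural suffix is -ete, giving *boete*.
The final sound of the plural form *boete* is /e/, which is a vowel, so the definite suffix is -zu, giving *boetezu*.
Since the final sound of the definite form *boetezu* is /u/ (a vowel), it takes -asa, giving *boetezuasa*.

boetezuasa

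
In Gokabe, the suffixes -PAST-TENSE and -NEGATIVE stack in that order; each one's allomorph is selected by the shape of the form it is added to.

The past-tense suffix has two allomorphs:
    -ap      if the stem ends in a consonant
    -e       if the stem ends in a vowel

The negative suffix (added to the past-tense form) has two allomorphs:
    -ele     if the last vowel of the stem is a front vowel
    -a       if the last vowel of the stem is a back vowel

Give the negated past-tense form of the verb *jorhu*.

jorhueele

The final sound of *jorhu* is /u/, which is a vowel, so the past-tense suffix is -e, giving *jorhue*.
The last vowel of the past-tense form *jorhue* is /e/, which is a front vowel, so the negative suffix is -ele, giving *jorhueele*.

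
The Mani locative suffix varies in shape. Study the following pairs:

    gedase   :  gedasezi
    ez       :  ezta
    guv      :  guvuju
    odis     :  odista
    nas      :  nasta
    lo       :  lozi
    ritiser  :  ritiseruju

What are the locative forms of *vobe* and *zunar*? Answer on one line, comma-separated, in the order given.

Looking at the final sound of each stem: -ta when the stem ends in a sibilant (*ez*, *odis*, *nas*); -uju when the stem ends in a non-sibilant consonant (*guv*, *ritiser*); -zi when the stem ends in a vowel (*gedase*, *lo*).
The final sound of *vobe* is /e/, which is a vowel, so the suffix is -zi, giving *vobezi*.
*zunar* — final sound /r/ (a non-sibilant consonant) → -uju → *zunaruju*.

vobezi, zunaruju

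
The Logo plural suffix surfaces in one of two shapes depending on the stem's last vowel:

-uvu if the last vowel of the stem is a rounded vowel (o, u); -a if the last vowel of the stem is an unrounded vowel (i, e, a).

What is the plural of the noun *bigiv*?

bigiva

The last vowel of *bigiv* is /i/, which is an unrounded vowel, so the suffix is -a, giving *bigiva*.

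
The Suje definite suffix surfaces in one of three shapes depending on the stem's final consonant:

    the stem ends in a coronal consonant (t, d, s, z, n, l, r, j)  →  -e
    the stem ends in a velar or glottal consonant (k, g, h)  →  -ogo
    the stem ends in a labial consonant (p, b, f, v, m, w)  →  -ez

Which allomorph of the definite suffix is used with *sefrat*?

-e

Since the final consonant of *sefrat* is /t/ (coronal), it takes -e.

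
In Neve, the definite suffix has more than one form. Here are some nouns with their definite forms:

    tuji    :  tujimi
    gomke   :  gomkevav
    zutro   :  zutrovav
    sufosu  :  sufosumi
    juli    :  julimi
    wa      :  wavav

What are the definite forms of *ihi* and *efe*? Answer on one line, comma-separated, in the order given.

ihimi, efevav

The alternation tracks the last vowel of the stem — -mi when the last vowel of the stem is a high vowel (*tuji*, *sufosu*, *juli*); -vav when the last vowel of the stem is a non-high vowel (*gomke*, *zutro*, *wa*).
*ihi*: last vowel = /i/, a high vowel → -mi → *ihimi*.
*efe* — last vowel /e/ (a non-high vowel) → -vav → *efevav*.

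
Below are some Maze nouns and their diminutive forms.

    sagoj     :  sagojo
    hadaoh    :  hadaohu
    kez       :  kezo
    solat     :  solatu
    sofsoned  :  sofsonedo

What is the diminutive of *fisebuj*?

fisebujo

Looking at the final consonant of each stem: -u when the stem ends in a voiceless consonant (*hadaoh*, *solat*); -o when the stem ends in a voiced consonant (*sagoj*, *kez*, *sofsoned*).
*fisebuj* — final consonant /j/ (voiced) → -o → *fisebujo*.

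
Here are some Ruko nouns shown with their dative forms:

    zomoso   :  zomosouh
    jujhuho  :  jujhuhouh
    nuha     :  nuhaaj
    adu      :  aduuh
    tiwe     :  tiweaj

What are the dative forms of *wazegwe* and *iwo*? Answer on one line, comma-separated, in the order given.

wazegweaj, iwouh

Looking at the last vowel of each stem: -uh when the last vowel of the stem is a rounded vowel (*zomoso*, *jujhuho*, *adu*); -aj when the last vowel of the stem is an unrounded vowel (*nuha*, *tiwe*).
Since the last vowel of *wazegwe* is /e/ (an unrounded vowel), it takes -aj, giving *wazegweaj*.
The last vowel of *iwo* is /o/, which is a rounded vowel, so the suffix is -uh, giving *iwouh*.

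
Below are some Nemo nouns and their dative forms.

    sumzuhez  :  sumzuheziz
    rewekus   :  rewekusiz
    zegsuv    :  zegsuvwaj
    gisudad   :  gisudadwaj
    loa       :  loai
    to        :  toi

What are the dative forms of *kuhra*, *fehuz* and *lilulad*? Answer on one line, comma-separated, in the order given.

kuhrai, fehuziz, liluladwaj

The pattern is sibilance of the final sound: -iz when the stem ends in a sibilant (*sumzuhez*, *rewekus*); -waj when the stem ends in a non-sibilant consonant (*zegsuv*, *gisudad*); -i when the stem ends in a vowel (*loa*, *to*).
The final sound of *kuhra* is /a/, which is a vowel, so the suffix is -i, giving *kuhrai*.
Since the final sound of *fehuz* is /z/ (a sibilant), it takes -iz, giving *fehuziz*.
*lilulad*: final sound = /d/, a non-sibilant consonant → -waj → *liluladwaj*.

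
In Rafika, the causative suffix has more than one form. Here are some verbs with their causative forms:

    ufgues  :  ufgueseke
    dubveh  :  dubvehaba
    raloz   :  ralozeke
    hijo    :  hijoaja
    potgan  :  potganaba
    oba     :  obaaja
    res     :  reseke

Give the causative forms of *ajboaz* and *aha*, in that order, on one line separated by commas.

ajboazeke, ahaaja

The alternation tracks the final sound of the stem — -eke when the stem ends in a sibilant (*ufgues*, *raloz*, *res*); -aba when the stem ends in a non-sibilant consonant (*dubveh*, *potgan*); -aja when the stem ends in a vowel (*hijo*, *oba*).
*ajboaz*: final sound = /z/, a sibilant → -eke → *ajboazeke*.
Since the final sound of *aha* is /a/ (a vowel), it takes -aja, giving *ahaaja*.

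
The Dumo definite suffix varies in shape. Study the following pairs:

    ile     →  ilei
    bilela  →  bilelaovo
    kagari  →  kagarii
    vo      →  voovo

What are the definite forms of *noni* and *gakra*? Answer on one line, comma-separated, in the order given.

nonii, gakraovo

The alternation tracks the last vowel of the stem — -i when the last vowel of the stem is a front vowel (*ile*, *kagari*); -ovo when the last vowel of the stem is a back vowel (*bilela*, *vo*).
*noni* — last vowel /i/ (a front vowel) → -i → *nonii*.
Since the last vowel of *gakra* is /a/ (a back vowel), it takes -ovo, giving *gakraovo*.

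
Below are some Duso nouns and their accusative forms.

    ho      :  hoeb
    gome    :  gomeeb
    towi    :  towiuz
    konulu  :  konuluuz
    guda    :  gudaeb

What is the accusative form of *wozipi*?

wozipiuz

The suffix is conditioned by the last vowel: -uz when the last vowel of the stem is a high vowel (*towi*, *konulu*); -eb when the last vowel of the stem is a non-high vowel (*ho*, *gome*, *guda*).
The last vowel of *wozipi* is /i/, which is a high vowel, so the suffix is -uz, giving *wozipiuz*.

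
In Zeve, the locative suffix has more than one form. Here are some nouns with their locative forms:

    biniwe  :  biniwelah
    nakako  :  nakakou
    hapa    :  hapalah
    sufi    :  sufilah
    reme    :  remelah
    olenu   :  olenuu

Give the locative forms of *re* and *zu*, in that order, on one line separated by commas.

relah, zuu

The pattern is rounding harmony: -u when the last vowel of the stem is a rounded vowel (*nakako*, *olenu*); -lah when the last vowel of the stem is an unrounded vowel (*biniwe*, *hapa*, *sufi*, *reme*).
Since the last vowel of *re* is /e/ (an unrounded vowel), it takes -lah, giving *relah*.
*zu*: last vowel = /u/, a rounded vowel → -u → *zuu*.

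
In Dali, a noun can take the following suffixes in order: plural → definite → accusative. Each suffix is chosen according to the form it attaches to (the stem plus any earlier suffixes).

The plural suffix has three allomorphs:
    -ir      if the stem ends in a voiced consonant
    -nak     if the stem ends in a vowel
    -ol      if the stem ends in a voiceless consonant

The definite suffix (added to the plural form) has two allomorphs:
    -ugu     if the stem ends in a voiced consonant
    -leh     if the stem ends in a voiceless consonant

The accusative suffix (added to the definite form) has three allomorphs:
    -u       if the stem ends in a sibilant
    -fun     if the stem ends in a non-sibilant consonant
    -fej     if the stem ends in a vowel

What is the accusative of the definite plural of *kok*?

*kok* — final sound /k/ (a voiceless consonant) → -ol → *kokol*.
The final consonant of the plural form *kokol* is /l/, which is voiced, so the definite suffix is -ugu, giving *kokolugu*.
The definite form *kokolugu* — final sound /u/ (a vowel) → -fej → *kokolugufej*.

kokolugufej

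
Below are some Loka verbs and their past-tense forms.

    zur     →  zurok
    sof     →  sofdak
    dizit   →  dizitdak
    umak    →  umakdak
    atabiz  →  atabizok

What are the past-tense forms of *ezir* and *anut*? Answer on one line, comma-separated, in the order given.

ezirok, anutdak

The pattern is voicing of the final consonant: -dak when the stem ends in a voiceless consonant (*sof*, *dizit*, *umak*); -ok when the stem ends in a voiced consonant (*zur*, *atabiz*).
*ezir* — final consonant /r/ (voiced) → -ok → *ezirok*.
The final consonant of *anut* is /t/, which is voiceless, so the suffix is -dak, giving *anutdak*.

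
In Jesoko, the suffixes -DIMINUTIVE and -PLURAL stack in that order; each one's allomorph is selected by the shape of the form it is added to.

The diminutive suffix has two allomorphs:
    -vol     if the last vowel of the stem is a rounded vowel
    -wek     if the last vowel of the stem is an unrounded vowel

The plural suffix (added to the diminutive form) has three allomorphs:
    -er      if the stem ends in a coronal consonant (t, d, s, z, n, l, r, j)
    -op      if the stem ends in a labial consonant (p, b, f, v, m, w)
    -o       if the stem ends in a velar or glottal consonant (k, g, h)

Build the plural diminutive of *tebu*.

The last vowel of *tebu* is /u/, which is a rounded vowel, so the diminutive suffix is -vol, giving *tebuvol*.
The diminutive form *tebuvol* — final consonant /l/ (coronal) → -er → *tebuvoler*.

tebuvoler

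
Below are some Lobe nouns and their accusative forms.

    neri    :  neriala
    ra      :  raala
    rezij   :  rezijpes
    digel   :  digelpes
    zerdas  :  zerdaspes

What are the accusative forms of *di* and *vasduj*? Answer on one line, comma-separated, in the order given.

The alternation tracks the final sound of the stem — -pes when the stem ends in a consonant (*rezij*, *digel*, *zerdas*); -ala when the stem ends in a vowel (*neri*, *ra*).
*di*: final sound = /i/, a vowel → -ala → *diala*.
*vasduj*: final sound = /j/, a consonant → -pes → *vasdujpes*.

diala, vasdujpes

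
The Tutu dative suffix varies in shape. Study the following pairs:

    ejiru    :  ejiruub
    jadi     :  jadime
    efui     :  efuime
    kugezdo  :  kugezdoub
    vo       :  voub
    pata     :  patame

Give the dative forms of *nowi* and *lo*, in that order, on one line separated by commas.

nowime, loub

Looking at the last vowel of each stem: -ub when the last vowel of the stem is a rounded vowel (*ejiru*, *kugezdo*, *vo*); -me when the last vowel of the stem is an unrounded vowel (*jadi*, *efui*, *pata*).
Since the last vowel of *nowi* is /i/ (an unrounded vowel), it takes -me, giving *nowime*.
*lo* — last vowel /o/ (a rounded vowel) → -ub → *loub*.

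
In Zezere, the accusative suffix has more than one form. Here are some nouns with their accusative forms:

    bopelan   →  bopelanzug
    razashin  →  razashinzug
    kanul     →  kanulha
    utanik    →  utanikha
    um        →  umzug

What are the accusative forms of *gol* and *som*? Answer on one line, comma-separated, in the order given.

golha, somzug

The pattern is nasality of the final consonant: -zug when the stem ends in a nasal (*bopelan*, *razashin*, *um*); -ha when the stem ends in a non-nasal consonant (*kanul*, *utanik*).
*gol*: final consonant = /l/, non-nasal → -ha → *golha*.
The final consonant of *som* is /m/, which is a nasal, so the suffix is -zug, giving *somzug*.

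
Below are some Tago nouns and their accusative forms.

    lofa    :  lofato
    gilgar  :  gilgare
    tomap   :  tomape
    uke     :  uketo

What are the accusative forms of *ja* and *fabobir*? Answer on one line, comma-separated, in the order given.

The alternation tracks the final sound of the stem — -e when the stem ends in a consonant (*gilgar*, *tomap*); -to when the stem ends in a vowel (*lofa*, *uke*).
*ja*: final sound = /a/, a vowel → -to → *jato*.
The final sound of *fabobir* is /r/, which is a consonant, so the suffix is -e, giving *fabobire*.

jato, fabobire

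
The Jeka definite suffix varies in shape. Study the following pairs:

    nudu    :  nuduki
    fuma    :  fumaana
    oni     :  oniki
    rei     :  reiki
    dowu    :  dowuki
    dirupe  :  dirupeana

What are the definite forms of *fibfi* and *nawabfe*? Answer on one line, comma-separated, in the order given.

fibfiki, nawabfeana

The alternation tracks the last vowel of the stem — -ki when the last vowel of the stem is a high vowel (*nudu*, *oni*, *rei*, *dowu*); -ana when the last vowel of the stem is a non-high vowel (*fuma*, *dirupe*).
*fibfi* — last vowel /i/ (a high vowel) → -ki → *fibfiki*.
Since the last vowel of *nawabfe* is /e/ (a non-high vowel), it takes -ana, giving *nawabfeana*.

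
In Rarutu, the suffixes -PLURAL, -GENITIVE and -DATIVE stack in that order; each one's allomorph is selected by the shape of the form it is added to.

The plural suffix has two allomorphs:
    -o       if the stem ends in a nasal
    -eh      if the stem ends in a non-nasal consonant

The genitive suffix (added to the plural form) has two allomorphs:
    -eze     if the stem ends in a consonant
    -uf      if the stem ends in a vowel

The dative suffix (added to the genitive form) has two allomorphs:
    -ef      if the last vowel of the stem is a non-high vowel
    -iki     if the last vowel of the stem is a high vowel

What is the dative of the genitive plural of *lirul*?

*lirul* — final consonant /l/ (non-nasal) → -eh → *liruleh*.
Since the final sound of the plural form *liruleh* is /h/ (a consonant), it takes -eze, giving *liruleheze*.
The last vowel of the genitive form *liruleheze* is /e/, which is a non-high vowel, so the dative suffix is -ef, giving *lirulehezeef*.

lirulehezeef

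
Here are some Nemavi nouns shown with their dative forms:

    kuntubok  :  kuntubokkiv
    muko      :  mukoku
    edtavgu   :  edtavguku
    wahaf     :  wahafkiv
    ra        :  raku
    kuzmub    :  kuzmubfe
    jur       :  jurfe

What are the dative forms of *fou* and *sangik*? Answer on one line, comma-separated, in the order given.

The suffix is conditioned by the final sound: -kiv when the stem ends in a voiceless consonant (*kuntubok*, *wahaf*); -fe when the stem ends in a voiced consonant (*kuzmub*, *jur*); -ku when the stem ends in a vowel (*muko*, *edtavgu*, *ra*).
*fou*: final sound = /u/, a vowel → -ku → *fouku*.
*sangik* — final sound /k/ (a voiceless consonant) → -kiv → *sangikkiv*.

fouku, sangikkiv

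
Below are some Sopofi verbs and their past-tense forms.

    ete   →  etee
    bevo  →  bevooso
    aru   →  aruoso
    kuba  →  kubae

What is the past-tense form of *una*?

The pattern is rounding harmony: -oso when the last vowel of the stem is a rounded vowel (*bevo*, *aru*); -e when the last vowel of the stem is an unrounded vowel (*ete*, *kuba*).
The last vowel of *una* is /a/, which is an unrounded vowel, so the suffix is -e, giving *unae*.

unae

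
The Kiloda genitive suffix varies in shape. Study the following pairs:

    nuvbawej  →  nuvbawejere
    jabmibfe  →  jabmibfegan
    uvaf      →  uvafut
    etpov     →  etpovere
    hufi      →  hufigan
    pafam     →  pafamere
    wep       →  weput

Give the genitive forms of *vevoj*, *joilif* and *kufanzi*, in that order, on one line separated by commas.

The alternation tracks the final sound of the stem — -ut when the stem ends in a voiceless consonant (*uvaf*, *wep*); -ere when the stem ends in a voiced consonant (*nuvbawej*, *etpov*, *pafam*); -gan when the stem ends in a vowel (*jabmibfe*, *hufi*).
*vevoj* — final sound /j/ (a voiced consonant) → -ere → *vevojere*.
*joilif*: final sound = /f/, a voiceless consonant → -ut → *joilifut*.
*kufanzi*: final sound = /i/, a vowel → -gan → *kufanzigan*.

vevojere, joilifut, kufanzigan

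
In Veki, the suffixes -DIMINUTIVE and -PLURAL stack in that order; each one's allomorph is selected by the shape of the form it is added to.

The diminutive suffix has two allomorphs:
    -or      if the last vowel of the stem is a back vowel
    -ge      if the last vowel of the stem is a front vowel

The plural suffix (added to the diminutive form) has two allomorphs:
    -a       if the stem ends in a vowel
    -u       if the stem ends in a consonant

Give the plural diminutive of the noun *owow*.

owoworu

The last vowel of *owow* is /o/, which is a back vowel, so the diminutive suffix is -or, giving *owowor*.
Since the final sound of the diminutive form *owowor* is /r/ (a consonant), it takes -u, giving *owoworu*.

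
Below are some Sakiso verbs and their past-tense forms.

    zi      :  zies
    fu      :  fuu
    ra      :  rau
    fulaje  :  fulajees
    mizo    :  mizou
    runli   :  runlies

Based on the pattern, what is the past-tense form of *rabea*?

rabeau

The pattern is front/back vowel harmony: -es when the last vowel of the stem is a front vowel (*zi*, *fulaje*, *runli*); -u when the last vowel of the stem is a back vowel (*fu*, *ra*, *mizo*).
*rabea* — last vowel /a/ (a back vowel) → -u → *rabeau*.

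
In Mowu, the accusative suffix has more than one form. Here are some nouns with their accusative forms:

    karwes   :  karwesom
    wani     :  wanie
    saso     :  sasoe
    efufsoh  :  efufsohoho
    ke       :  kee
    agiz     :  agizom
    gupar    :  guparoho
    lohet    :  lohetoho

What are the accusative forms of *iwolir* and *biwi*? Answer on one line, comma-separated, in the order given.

The pattern is sibilance of the final sound: -om when the stem ends in a sibilant (*karwes*, *agiz*); -oho when the stem ends in a non-sibilant consonant (*efufsoh*, *gupar*, *lohet*); -e when the stem ends in a vowel (*wani*, *saso*, *ke*).
Since the final sound of *iwolir* is /r/ (a non-sibilant consonant), it takes -oho, giving *iwoliroho*.
Since the final sound of *biwi* is /i/ (a vowel), it takes -e, giving *biwie*.

iwoliroho, biwie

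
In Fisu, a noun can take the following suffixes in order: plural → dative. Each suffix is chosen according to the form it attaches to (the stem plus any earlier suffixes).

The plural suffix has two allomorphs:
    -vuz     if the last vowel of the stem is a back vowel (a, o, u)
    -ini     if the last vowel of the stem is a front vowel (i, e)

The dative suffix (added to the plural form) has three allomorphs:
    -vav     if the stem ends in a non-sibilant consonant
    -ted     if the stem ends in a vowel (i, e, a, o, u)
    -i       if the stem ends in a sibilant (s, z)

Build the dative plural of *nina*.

*nina*: last vowel = /a/, a back vowel → -vuz → *ninavuz*.
The final sound of the plural form *ninavuz* is /z/, which is a sibilant, so the dative suffix is -i, giving *ninavuzi*.

ninavuzi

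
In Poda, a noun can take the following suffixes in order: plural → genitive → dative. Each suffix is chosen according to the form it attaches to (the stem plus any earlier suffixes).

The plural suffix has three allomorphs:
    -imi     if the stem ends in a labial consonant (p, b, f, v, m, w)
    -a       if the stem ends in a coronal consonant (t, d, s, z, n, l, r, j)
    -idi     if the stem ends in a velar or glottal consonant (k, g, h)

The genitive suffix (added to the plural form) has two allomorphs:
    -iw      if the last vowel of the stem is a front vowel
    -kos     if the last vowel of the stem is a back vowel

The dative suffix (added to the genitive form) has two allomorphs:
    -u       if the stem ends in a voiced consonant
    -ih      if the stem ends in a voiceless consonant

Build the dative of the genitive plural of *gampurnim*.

*gampurnim* — final consonant /m/ (labial) → -imi → *gampurnimimi*.
The plural form *gampurnimimi*: last vowel = /i/, a front vowel → -iw → *gampurnimimiiw*.
The final consonant of the genitive form *gampurnimimiiw* is /w/, which is voiced, so the dative suffix is -u, giving *gampurnimimiiwu*.

gampurnimimiiwu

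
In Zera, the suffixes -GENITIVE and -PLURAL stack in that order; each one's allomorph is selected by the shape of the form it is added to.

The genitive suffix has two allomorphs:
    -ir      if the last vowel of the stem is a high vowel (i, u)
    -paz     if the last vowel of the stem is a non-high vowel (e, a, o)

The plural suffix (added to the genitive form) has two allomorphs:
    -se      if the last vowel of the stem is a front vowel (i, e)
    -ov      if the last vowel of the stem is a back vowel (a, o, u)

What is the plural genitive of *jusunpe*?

Since the last vowel of *jusunpe* is /e/ (a non-high vowel), it takes -paz, giving *jusunpepaz*.
The genitive form *jusunpepaz*: last vowel = /a/, a back vowel → -ov → *jusunpepazov*.

jusunpepazov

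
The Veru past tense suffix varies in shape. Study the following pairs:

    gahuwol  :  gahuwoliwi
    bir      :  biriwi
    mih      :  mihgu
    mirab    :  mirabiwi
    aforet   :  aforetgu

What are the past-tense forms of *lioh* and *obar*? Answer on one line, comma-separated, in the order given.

The pattern is voicing of the final consonant: -gu when the stem ends in a voiceless consonant (*mih*, *aforet*); -iwi when the stem ends in a voiced consonant (*gahuwol*, *bir*, *mirab*).
The final consonant of *lioh* is /h/, which is voiceless, so the suffix is -gu, giving *liohgu*.
Since the final consonant of *obar* is /r/ (voiced), it takes -iwi, giving *obariwi*.

liohgu, obariwi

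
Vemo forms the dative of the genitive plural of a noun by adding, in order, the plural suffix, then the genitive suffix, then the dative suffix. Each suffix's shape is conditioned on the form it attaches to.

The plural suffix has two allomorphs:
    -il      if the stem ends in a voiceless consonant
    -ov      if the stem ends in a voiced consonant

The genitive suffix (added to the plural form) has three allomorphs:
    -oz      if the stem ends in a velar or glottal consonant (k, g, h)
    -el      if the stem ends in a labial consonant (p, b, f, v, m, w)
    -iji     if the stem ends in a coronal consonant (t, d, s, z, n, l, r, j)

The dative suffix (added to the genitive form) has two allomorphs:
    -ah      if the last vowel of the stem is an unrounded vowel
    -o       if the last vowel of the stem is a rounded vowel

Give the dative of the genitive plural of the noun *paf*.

Since the final consonant of *paf* is /f/ (voiceless), it takes -il, giving *pafil*.
Since the final consonant of the plural form *pafil* is /l/ (coronal), it takes -iji, giving *pafiliji*.
Since the last vowel of the genitive form *pafiliji* is /i/ (an unrounded vowel), it takes -ah, giving *pafilijiah*.

pafilijiah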